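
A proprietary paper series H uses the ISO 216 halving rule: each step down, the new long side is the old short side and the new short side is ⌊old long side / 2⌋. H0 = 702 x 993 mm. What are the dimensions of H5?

124 × 175 mm

H1 = 496 × 702 mm (from H0 by 1 halving).
H2: ⌊702/2⌋ × 496 = 351 × 496 mm
H3: ⌊496/2⌋ × 351 = 248 × 351 mm
H4: ⌊351/2⌋ × 248 = 175 × 248 mm
H5: ⌊248/2⌋ × 175 = 124 × 175 mm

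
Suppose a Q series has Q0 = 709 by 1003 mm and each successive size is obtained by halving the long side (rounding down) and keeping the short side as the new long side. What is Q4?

Q1 = 501 × 709 mm (from Q0 by 1 halving).
Q2: ⌊709/2⌋ × 501 = 354 × 501 mm
Q3: ⌊501/2⌋ × 354 = 250 × 354 mm
Q4: ⌊354/2⌋ × 250 = 177 × 250 mm

177 × 250 mm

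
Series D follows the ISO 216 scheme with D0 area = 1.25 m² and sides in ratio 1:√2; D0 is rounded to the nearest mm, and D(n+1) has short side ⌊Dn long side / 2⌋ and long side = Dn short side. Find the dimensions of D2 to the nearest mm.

Let D0's short side be w mm. w · w√2 = 1.25 m² = 1,250,000 mm², so w ≈ 940.2 mm and w√2 ≈ 1329.6 mm → D0 = 940 × 1330 mm.
D1: ⌊1330/2⌋ × 940 = 665 × 940 mm
D2: ⌊940/2⌋ × 665 = 470 × 665 mm

470 × 665 mm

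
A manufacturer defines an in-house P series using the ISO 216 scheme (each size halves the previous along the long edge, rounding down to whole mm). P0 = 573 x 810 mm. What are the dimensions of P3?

202 × 286 mm

P1: ⌊810/2⌋ × 573 = 405 × 573 mm
P2: ⌊573/2⌋ × 405 = 286 × 405 mm
P3: ⌊405/2⌋ × 286 = 202 × 286 mm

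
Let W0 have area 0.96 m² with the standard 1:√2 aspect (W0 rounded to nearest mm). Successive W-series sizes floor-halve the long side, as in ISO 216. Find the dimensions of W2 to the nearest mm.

Let W0's short side be w mm. w · w√2 = 0.96 m² = 960,000 mm², so w ≈ 823.9 mm and w√2 ≈ 1165.2 mm → W0 = 824 × 1165 mm.
W1: ⌊1165/2⌋ × 824 = 582 × 824 mm
W2: ⌊824/2⌋ × 582 = 412 × 582 mm

412 × 582 mm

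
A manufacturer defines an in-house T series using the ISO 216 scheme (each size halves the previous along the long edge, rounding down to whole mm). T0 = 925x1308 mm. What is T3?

327 × 462 mm

T1: ⌊1308/2⌋ × 925 = 654 × 925 mm
T2: ⌊925/2⌋ × 654 = 462 × 654 mm
T3: ⌊654/2⌋ × 462 = 327 × 462 mm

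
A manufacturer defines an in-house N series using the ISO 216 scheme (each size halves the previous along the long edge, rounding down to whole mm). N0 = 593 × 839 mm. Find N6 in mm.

74 × 104 mm

N1: ⌊839/2⌋ × 593 = 419 × 593 mm
N2: ⌊593/2⌋ × 419 = 296 × 419 mm
N3: ⌊419/2⌋ × 296 = 209 × 296 mm
N4: ⌊296/2⌋ × 209 = 148 × 209 mm
N5: ⌊209/2⌋ × 148 = 104 × 148 mm
N6: ⌊148/2⌋ × 104 = 74 × 104 mm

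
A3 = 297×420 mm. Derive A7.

A4: ⌊420/2⌋ × 297 = 210 × 297 mm
A5: ⌊297/2⌋ × 210 = 148 × 210 mm
A6: ⌊210/2⌋ × 148 = 105 × 148 mm
A7: ⌊148/2⌋ × 105 = 74 × 105 mm

74 × 105 mm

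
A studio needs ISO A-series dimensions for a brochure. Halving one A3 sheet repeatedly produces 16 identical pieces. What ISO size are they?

16 = 2^4, so 4 halving steps.
A3 → A4 → … → A7 after 4 steps.

A7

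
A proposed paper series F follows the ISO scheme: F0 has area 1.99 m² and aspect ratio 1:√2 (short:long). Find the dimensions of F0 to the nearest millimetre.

1186 × 1678 mm

Let the short side be w mm. Then w · w√2 = 1.99 m² = 1,990,000 mm².
w² = 1,990,000/√2, so w ≈ 1186.2 mm; long side = w√2 ≈ 1677.6 mm.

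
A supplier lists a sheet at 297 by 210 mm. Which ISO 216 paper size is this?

Aspect ratio 297/210 ≈ 1.414 — close to the ISO √2 ≈ 1.414.
In the A-series (A0 area = 1 m²): A4 = 210 × 297 mm.

A4 (210 × 297 mm)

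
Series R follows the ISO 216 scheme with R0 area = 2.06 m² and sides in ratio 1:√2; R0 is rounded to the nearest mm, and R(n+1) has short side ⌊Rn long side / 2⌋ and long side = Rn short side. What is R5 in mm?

213 × 301 mm

Let R0's short side be w mm. w · w√2 = 2.06 m² = 2,060,000 mm², so w ≈ 1206.9 mm and w√2 ≈ 1706.8 mm → R0 = 1207 × 1707 mm.
R1: ⌊1707/2⌋ × 1207 = 853 × 1207 mm
R2: ⌊1207/2⌋ × 853 = 603 × 853 mm
R3: ⌊853/2⌋ × 603 = 426 × 603 mm
R4: ⌊603/2⌋ × 426 = 301 × 426 mm
R5: ⌊426/2⌋ × 301 = 213 × 301 mm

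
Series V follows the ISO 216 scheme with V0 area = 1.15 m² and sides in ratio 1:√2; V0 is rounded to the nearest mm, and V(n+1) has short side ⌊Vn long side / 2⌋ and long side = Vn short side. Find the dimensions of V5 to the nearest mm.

Let V0's short side be w mm. w · w√2 = 1.15 m² = 1,150,000 mm², so w ≈ 901.8 mm and w√2 ≈ 1275.3 mm → V0 = 902 × 1275 mm.
V1: ⌊1275/2⌋ × 902 = 637 × 902 mm
V2: ⌊902/2⌋ × 637 = 451 × 637 mm
V3: ⌊637/2⌋ × 451 = 318 × 451 mm
V4: ⌊451/2⌋ × 318 = 225 × 318 mm
V5: ⌊318/2⌋ × 225 = 159 × 225 mm

159 × 225 mm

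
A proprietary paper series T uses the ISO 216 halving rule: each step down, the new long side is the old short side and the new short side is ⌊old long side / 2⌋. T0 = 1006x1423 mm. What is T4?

251 × 355 mm

T1: ⌊1423/2⌋ × 1006 = 711 × 1006 mm
T2: ⌊1006/2⌋ × 711 = 503 × 711 mm
T3: ⌊711/2⌋ × 503 = 355 × 503 mm
T4: ⌊503/2⌋ × 355 = 251 × 355 mm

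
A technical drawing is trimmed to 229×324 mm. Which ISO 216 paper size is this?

C4 (229 × 324 mm)

Aspect ratio 324/229 ≈ 1.415 — close to the ISO √2 ≈ 1.414.
In the C-series (envelope sizes, between A and B): C4 = 229 × 324 mm.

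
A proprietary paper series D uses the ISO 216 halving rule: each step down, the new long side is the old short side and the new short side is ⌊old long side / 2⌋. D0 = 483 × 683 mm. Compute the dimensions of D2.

D1: ⌊683/2⌋ × 483 = 341 × 483 mm
D2: ⌊483/2⌋ × 341 = 241 × 341 mm

241 × 341 mm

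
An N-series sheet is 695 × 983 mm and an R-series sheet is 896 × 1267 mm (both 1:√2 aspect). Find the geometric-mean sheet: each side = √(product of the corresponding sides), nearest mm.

Short side: √(695 · 896) = √622720 ≈ 789.1 → 789 mm
Long side: √(983 · 1267) = √1245461 ≈ 1116.0 → 1116 mm

789 × 1116 mm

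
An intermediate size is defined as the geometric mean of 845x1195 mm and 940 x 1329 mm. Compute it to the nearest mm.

891 × 1260 mm

Short side: √(845 · 940) = √794300 ≈ 891.2 → 891 mm
Long side: √(1195 · 1329) = √1588155 ≈ 1260.2 → 1260 mm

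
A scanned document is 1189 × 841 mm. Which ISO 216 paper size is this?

Aspect ratio 1189/841 ≈ 1.414 — close to the ISO √2 ≈ 1.414.
In the A-series (A0 area = 1 m²): A0 = 841 × 1189 mm.

A0 (841 × 1189 mm)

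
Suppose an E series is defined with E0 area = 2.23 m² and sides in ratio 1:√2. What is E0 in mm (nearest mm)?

Let the short side be w mm. Then w · w√2 = 2.23 m² = 2,230,000 mm².
w² = 2,230,000/√2, so w ≈ 1255.7 mm; long side = w√2 ≈ 1775.9 mm.

1256 × 1776 mm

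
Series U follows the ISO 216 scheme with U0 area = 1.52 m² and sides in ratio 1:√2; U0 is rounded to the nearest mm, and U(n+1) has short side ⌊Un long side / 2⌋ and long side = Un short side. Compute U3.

366 × 518 mm

Let U0's short side be w mm. w · w√2 = 1.52 m² = 1,520,000 mm², so w ≈ 1036.7 mm and w√2 ≈ 1466.2 mm → U0 = 1037 × 1466 mm.
U1: ⌊1466/2⌋ × 1037 = 733 × 1037 mm
U2: ⌊1037/2⌋ × 733 = 518 × 733 mm
U3: ⌊733/2⌋ × 518 = 366 × 518 mm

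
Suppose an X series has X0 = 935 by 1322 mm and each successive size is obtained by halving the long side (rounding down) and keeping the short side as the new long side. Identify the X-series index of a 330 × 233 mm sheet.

X0: 935 × 1322 mm
X1: 661 × 935 mm
X2: 467 × 661 mm
X3: 330 × 467 mm
X4: 233 × 330 mm
X5: 165 × 233 mm
→ matches X4.

X4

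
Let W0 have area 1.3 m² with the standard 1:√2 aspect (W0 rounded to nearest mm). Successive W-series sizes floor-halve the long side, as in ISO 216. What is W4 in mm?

239 × 339 mm

Let W0's short side be w mm. w · w√2 = 1.3 m² = 1,300,000 mm², so w ≈ 958.8 mm and w√2 ≈ 1355.9 mm → W0 = 959 × 1356 mm.
W1: ⌊1356/2⌋ × 959 = 678 × 959 mm
W2: ⌊959/2⌋ × 678 = 479 × 678 mm
W3: ⌊678/2⌋ × 479 = 339 × 479 mm
W4: ⌊479/2⌋ × 339 = 239 × 339 mm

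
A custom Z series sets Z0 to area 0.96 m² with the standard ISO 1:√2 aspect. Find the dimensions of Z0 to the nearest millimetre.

824 × 1165 mm

Let the short side be w mm. Then w · w√2 = 0.96 m² = 960,000 mm².
w² = 960,000/√2, so w ≈ 823.9 mm; long side = w√2 ≈ 1165.2 mm.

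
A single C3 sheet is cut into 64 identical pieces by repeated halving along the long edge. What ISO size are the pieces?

64 = 2^6, so 6 halving steps.
C3 → C4 → … → C9 after 6 steps.

C9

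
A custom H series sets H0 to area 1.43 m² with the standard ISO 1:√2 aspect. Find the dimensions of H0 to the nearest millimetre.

Let the short side be w mm. Then w · w√2 = 1.43 m² = 1,430,000 mm².
w² = 1,430,000/√2, so w ≈ 1005.6 mm; long side = w√2 ≈ 1422.1 mm.

1006 × 1422 mm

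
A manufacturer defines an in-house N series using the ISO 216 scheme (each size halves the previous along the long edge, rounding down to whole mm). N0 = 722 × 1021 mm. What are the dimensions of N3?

N1: ⌊1021/2⌋ × 722 = 510 × 722 mm
N2: ⌊722/2⌋ × 510 = 361 × 510 mm
N3: ⌊510/2⌋ × 361 = 255 × 361 mm

255 × 361 mm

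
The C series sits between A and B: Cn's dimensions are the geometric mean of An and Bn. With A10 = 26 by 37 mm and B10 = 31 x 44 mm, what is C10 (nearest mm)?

28 × 40 mm

Short side: √(26 · 31) = √806 ≈ 28.4 → 28 mm
Long side: √(37 · 44) = √1628 ≈ 40.3 → 40 mm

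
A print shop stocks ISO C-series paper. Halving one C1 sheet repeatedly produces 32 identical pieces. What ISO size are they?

C6

32 = 2^5, so 5 halving steps.
C1 → C2 → … → C6 after 5 steps.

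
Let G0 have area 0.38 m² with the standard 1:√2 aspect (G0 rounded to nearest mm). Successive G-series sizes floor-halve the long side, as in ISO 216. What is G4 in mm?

Let G0's short side be w mm. w · w√2 = 0.38 m² = 380,000 mm², so w ≈ 518.4 mm and w√2 ≈ 733.1 mm → G0 = 518 × 733 mm.
G1: ⌊733/2⌋ × 518 = 366 × 518 mm
G2: ⌊518/2⌋ × 366 = 259 × 366 mm
G3: ⌊366/2⌋ × 259 = 183 × 259 mm
G4: ⌊259/2⌋ × 183 = 129 × 183 mm

129 × 183 mm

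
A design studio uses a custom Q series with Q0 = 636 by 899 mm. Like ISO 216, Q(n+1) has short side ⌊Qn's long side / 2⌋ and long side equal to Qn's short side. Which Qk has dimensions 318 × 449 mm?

Q2

Q0: 636 × 899 mm
Q1: 449 × 636 mm
Q2: 318 × 449 mm
Q3: 224 × 318 mm
→ matches Q2.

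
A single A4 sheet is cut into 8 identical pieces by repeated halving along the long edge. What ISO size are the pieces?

A7

8 = 2^3, so 3 halving steps.
A4 → A5 → … → A7 after 3 steps.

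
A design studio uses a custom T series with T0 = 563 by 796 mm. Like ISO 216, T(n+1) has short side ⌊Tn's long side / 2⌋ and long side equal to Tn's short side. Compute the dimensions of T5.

T1: ⌊796/2⌋ × 563 = 398 × 563 mm
T2: ⌊563/2⌋ × 398 = 281 × 398 mm
T3: ⌊398/2⌋ × 281 = 199 × 281 mm
T4: ⌊281/2⌋ × 199 = 140 × 199 mm
T5: ⌊199/2⌋ × 140 = 99 × 140 mm

99 × 140 mm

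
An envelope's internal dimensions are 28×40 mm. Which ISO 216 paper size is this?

Aspect ratio 40/28 ≈ 1.429 — close to the ISO √2 ≈ 1.414.
In the C-series (envelope sizes, between A and B): C10 = 28 × 40 mm.

C10 (28 × 40 mm)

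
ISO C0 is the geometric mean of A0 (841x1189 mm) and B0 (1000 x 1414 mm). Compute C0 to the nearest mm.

Short: √(841 · 1000) = √841000 ≈ 917.1 mm.
Long: √(1189 · 1414) = √1681246 ≈ 1296.6 mm.

917 × 1297 mm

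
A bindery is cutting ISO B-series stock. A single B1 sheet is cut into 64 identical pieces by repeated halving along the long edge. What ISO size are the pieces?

B7

64 = 2^6, so 6 halving steps.
B1 → B2 → … → B7 after 6 steps.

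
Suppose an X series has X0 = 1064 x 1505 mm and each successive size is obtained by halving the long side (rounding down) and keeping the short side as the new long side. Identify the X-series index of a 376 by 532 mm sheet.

X0: 1064 × 1505 mm
X1: 752 × 1064 mm
X2: 532 × 752 mm
X3: 376 × 532 mm
X4: 266 × 376 mm
→ matches X3.

X3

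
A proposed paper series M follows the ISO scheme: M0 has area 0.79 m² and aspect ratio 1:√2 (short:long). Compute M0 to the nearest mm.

747 × 1057 mm

Let the short side be w mm. Then w · w√2 = 0.79 m² = 790,000 mm².
w² = 790,000/√2, so w ≈ 747.4 mm; long side = w√2 ≈ 1057.0 mm.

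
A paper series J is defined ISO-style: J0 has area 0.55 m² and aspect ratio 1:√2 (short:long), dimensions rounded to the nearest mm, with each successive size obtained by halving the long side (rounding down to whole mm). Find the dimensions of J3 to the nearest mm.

220 × 312 mm

Let J0's short side be w mm. w · w√2 = 0.55 m² = 550,000 mm², so w ≈ 623.6 mm and w√2 ≈ 881.9 mm → J0 = 624 × 882 mm.
J1: ⌊882/2⌋ × 624 = 441 × 624 mm
J2: ⌊624/2⌋ × 441 = 312 × 441 mm
J3: ⌊441/2⌋ × 312 = 220 × 312 mm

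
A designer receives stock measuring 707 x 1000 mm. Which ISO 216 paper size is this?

Aspect ratio 1000/707 ≈ 1.414 — close to the ISO √2 ≈ 1.414.
In the B-series (B0 = 1000 × 1414 mm): B1 = 707 × 1000 mm.

B1 (707 × 1000 mm)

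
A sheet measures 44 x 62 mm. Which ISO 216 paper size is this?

Aspect ratio 62/44 ≈ 1.409 — close to the ISO √2 ≈ 1.414.
In the B-series (B0 = 1000 × 1414 mm): B9 = 44 × 62 mm.

B9 (44 × 62 mm)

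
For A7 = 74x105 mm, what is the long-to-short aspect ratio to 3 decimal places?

1.419

105 / 74 = 1.419
ISO 216 targets √2 ≈ 1.414; the +0.005 deviation is from mm rounding.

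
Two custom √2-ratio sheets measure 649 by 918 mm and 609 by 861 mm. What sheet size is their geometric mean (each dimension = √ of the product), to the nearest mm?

629 × 889 mm

Short side: √(649 · 609) = √395241 ≈ 628.7 → 629 mm
Long side: √(918 · 861) = √790398 ≈ 889.0 → 889 mm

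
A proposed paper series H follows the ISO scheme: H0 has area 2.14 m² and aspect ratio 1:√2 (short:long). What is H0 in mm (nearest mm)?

Let the short side be w mm. Then w · w√2 = 2.14 m² = 2,140,000 mm².
w² = 2,140,000/√2, so w ≈ 1230.1 mm; long side = w√2 ≈ 1739.7 mm.

1230 × 1740 mm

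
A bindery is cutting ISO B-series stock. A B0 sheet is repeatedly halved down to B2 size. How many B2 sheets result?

4

Each ISO step halves the sheet: 1 × B0 → 2 × B1 → 4 × B2
From B0 to B2 is 2 halving steps: 2^2 = 4.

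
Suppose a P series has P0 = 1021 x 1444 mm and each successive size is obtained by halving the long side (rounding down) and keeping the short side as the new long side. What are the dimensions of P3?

P1: ⌊1444/2⌋ × 1021 = 722 × 1021 mm
P2: ⌊1021/2⌋ × 722 = 510 × 722 mm
P3: ⌊722/2⌋ × 510 = 361 × 510 mm

361 × 510 mm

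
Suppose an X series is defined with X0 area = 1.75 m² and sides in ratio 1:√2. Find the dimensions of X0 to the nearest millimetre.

1112 × 1573 mm

Let the short side be w mm. Then w · w√2 = 1.75 m² = 1,750,000 mm².
w² = 1,750,000/√2, so w ≈ 1112.4 mm; long side = w√2 ≈ 1573.2 mm.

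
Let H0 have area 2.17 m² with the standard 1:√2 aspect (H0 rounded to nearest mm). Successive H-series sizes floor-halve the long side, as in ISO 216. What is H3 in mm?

Let H0's short side be w mm. w · w√2 = 2.17 m² = 2,170,000 mm², so w ≈ 1238.7 mm and w√2 ≈ 1751.8 mm → H0 = 1239 × 1752 mm.
H1: ⌊1752/2⌋ × 1239 = 876 × 1239 mm
H2: ⌊1239/2⌋ × 876 = 619 × 876 mm
H3: ⌊876/2⌋ × 619 = 438 × 619 mm

438 × 619 mm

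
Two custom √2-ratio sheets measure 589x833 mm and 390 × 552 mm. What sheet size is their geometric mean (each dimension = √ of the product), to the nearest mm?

Short side: √(589 · 390) = √229710 ≈ 479.3 → 479 mm
Long side: √(833 · 552) = √459816 ≈ 678.1 → 678 mm

479 × 678 mm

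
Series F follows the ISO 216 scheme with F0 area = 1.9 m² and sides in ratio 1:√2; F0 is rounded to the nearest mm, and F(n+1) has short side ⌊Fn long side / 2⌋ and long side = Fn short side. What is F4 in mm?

Let F0's short side be w mm. w · w√2 = 1.9 m² = 1,900,000 mm², so w ≈ 1159.1 mm and w√2 ≈ 1639.2 mm → F0 = 1159 × 1639 mm.
F1: ⌊1639/2⌋ × 1159 = 819 × 1159 mm
F2: ⌊1159/2⌋ × 819 = 579 × 819 mm
F3: ⌊819/2⌋ × 579 = 409 × 579 mm
F4: ⌊579/2⌋ × 409 = 289 × 409 mm

289 × 409 mm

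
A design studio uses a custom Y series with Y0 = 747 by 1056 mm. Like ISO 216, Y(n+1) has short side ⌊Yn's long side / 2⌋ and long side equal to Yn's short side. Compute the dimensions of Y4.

186 × 264 mm

Y1: ⌊1056/2⌋ × 747 = 528 × 747 mm
Y2: ⌊747/2⌋ × 528 = 373 × 528 mm
Y3: ⌊528/2⌋ × 373 = 264 × 373 mm
Y4: ⌊373/2⌋ × 264 = 186 × 264 mm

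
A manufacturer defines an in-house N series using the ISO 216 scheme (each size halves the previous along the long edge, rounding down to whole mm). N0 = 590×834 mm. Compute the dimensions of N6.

N1 = 417 × 590 mm (from N0 by 1 halving).
N2: ⌊590/2⌋ × 417 = 295 × 417 mm
N3: ⌊417/2⌋ × 295 = 208 × 295 mm
N4: ⌊295/2⌋ × 208 = 147 × 208 mm
N5: ⌊208/2⌋ × 147 = 104 × 147 mm
N6: ⌊147/2⌋ × 104 = 73 × 104 mm

73 × 104 mm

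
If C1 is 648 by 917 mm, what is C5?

C2: ⌊917/2⌋ × 648 = 458 × 648 mm
C3: ⌊648/2⌋ × 458 = 324 × 458 mm
C4: ⌊458/2⌋ × 324 = 229 × 324 mm
C5: ⌊324/2⌋ × 229 = 162 × 229 mm

162 × 229 mm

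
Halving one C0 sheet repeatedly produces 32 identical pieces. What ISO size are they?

32 = 2^5, so 5 halving steps.
C0 → C1 → … → C5 after 5 steps.

C5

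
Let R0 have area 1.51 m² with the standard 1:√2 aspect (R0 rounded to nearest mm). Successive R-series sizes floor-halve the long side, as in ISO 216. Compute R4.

Let R0's short side be w mm. w · w√2 = 1.51 m² = 1,510,000 mm², so w ≈ 1033.3 mm and w√2 ≈ 1461.3 mm → R0 = 1033 × 1461 mm.
R1: ⌊1461/2⌋ × 1033 = 730 × 1033 mm
R2: ⌊1033/2⌋ × 730 = 516 × 730 mm
R3: ⌊730/2⌋ × 516 = 365 × 516 mm
R4: ⌊516/2⌋ × 365 = 258 × 365 mm

258 × 365 mm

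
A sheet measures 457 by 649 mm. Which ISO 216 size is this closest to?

Aspect ratio 649/457 ≈ 1.420 — close to the ISO √2 ≈ 1.414.
In the C-series (envelope sizes, between A and B): C2 = 458 × 648 mm.
Off by 2 mm total — nearest standard size.

C2 (458 × 648 mm)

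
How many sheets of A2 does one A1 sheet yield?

2

Each ISO step halves the sheet: 1 × A1 → 2 × A2
From A1 to A2 is 1 halving step: 2^1 = 2.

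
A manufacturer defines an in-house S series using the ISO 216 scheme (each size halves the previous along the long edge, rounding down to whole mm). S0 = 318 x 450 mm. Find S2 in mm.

159 × 225 mm

S1: ⌊450/2⌋ × 318 = 225 × 318 mm
S2: ⌊318/2⌋ × 225 = 159 × 225 mm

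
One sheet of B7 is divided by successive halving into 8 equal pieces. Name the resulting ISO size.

8 = 2^3, so 3 halving steps.
B7 → B8 → … → B10 after 3 steps.

B10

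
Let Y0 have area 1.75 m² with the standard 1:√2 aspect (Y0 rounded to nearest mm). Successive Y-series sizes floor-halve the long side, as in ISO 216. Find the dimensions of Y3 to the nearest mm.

393 × 556 mm

Let Y0's short side be w mm. w · w√2 = 1.75 m² = 1,750,000 mm², so w ≈ 1112.4 mm and w√2 ≈ 1573.2 mm → Y0 = 1112 × 1573 mm.
Y1: ⌊1573/2⌋ × 1112 = 786 × 1112 mm
Y2: ⌊1112/2⌋ × 786 = 556 × 786 mm
Y3: ⌊786/2⌋ × 556 = 393 × 556 mm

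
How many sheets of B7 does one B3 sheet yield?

B3 = 353 × 500 mm; B7 = 88 × 125 mm.
Each halving step doubles the count; 4 steps from B3 to B7.
2^4 = 16.

16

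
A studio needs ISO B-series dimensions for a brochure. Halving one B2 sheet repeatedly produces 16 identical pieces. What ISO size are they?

16 = 2^4, so 4 halving steps.
B2 → B3 → … → B6 after 4 steps.

B6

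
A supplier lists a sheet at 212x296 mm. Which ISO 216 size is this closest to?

Aspect ratio 296/212 ≈ 1.396 (ISO target is √2 ≈ 1.414).
In the A-series (A0 area = 1 m²): A4 = 210 × 297 mm.
Off by 3 mm total — nearest standard size.

A4 (210 × 297 mm)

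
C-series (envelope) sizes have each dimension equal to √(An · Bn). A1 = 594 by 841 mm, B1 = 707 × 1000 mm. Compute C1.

648 × 917 mm

Short side: √(594 · 707) = √419958 ≈ 648.0 → 648 mm
Long side: √(841 · 1000) = √841000 ≈ 917.1 → 917 mm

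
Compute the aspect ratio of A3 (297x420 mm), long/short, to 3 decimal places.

1.414

420 / 297 = 1.414
Matches √2 ≈ 1.414 — the ISO 216 defining ratio.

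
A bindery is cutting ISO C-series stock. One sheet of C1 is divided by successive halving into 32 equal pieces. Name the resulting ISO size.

32 = 2^5, so 5 halving steps.
C1 → C2 → … → C6 after 5 steps.

C6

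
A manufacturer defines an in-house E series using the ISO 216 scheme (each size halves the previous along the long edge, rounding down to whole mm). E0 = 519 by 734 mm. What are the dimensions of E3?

E1: ⌊734/2⌋ × 519 = 367 × 519 mm
E2: ⌊519/2⌋ × 367 = 259 × 367 mm
E3: ⌊367/2⌋ × 259 = 183 × 259 mm

183 × 259 mm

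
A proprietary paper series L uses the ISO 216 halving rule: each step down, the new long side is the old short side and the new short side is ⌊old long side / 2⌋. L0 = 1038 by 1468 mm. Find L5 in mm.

183 × 259 mm

L1: ⌊1468/2⌋ × 1038 = 734 × 1038 mm
L2: ⌊1038/2⌋ × 734 = 519 × 734 mm
L3: ⌊734/2⌋ × 519 = 367 × 519 mm
L4: ⌊519/2⌋ × 367 = 259 × 367 mm
L5: ⌊367/2⌋ × 259 = 183 × 259 mm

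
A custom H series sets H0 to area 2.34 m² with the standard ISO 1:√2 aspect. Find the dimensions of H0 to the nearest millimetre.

1286 × 1819 mm

Let the short side be w mm. Then w · w√2 = 2.34 m² = 2,340,000 mm².
w² = 2,340,000/√2, so w ≈ 1286.3 mm; long side = w√2 ≈ 1819.1 mm.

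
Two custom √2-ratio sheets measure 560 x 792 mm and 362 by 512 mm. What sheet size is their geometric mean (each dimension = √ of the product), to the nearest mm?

Short side: √(560 · 362) = √202720 ≈ 450.2 → 450 mm
Long side: √(792 · 512) = √405504 ≈ 636.8 → 637 mm

450 × 637 mm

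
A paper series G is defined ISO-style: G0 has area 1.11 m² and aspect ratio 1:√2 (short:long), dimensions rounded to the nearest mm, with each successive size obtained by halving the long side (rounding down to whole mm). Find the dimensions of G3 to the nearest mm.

313 × 443 mm

Let G0's short side be w mm. w · w√2 = 1.11 m² = 1,110,000 mm², so w ≈ 885.9 mm and w√2 ≈ 1252.9 mm → G0 = 886 × 1253 mm.
G1: ⌊1253/2⌋ × 886 = 626 × 886 mm
G2: ⌊886/2⌋ × 626 = 443 × 626 mm
G3: ⌊626/2⌋ × 443 = 313 × 443 mm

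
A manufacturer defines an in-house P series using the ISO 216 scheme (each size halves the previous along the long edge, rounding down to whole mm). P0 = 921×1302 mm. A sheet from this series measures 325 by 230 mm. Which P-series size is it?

P4

P0: 921 × 1302 mm
P1: 651 × 921 mm
P2: 460 × 651 mm
P3: 325 × 460 mm
P4: 230 × 325 mm
P5: 162 × 230 mm
→ matches P4.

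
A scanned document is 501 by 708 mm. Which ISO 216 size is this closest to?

B2 (500 × 707 mm)

Aspect ratio 708/501 ≈ 1.413 — close to the ISO √2 ≈ 1.414.
In the B-series (B0 = 1000 × 1414 mm): B2 = 500 × 707 mm.
Off by 2 mm total — nearest standard size.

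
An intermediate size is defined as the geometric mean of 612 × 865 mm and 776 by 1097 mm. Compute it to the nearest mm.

689 × 974 mm

Short side: √(612 · 776) = √474912 ≈ 689.1 → 689 mm
Long side: √(865 · 1097) = √948905 ≈ 974.1 → 974 mm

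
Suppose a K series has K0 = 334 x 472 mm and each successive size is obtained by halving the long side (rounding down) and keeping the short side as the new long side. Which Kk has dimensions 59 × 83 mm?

K5

K0: 334 × 472 mm
K1: 236 × 334 mm
K2: 167 × 236 mm
K3: 118 × 167 mm
K4: 83 × 118 mm
K5: 59 × 83 mm
K6: 41 × 59 mm
→ matches K5.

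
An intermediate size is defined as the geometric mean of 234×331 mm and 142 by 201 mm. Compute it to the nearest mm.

Short side: √(234 · 142) = √33228 ≈ 182.3 → 182 mm
Long side: √(331 · 201) = √66531 ≈ 257.9 → 258 mm

182 × 258 mm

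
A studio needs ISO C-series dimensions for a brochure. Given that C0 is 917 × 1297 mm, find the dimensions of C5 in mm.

162 × 229 mm

C1: ⌊1297/2⌋ × 917 = 648 × 917 mm
C2: ⌊917/2⌋ × 648 = 458 × 648 mm
C3: ⌊648/2⌋ × 458 = 324 × 458 mm
C4: ⌊458/2⌋ × 324 = 229 × 324 mm
C5: ⌊324/2⌋ × 229 = 162 × 229 mm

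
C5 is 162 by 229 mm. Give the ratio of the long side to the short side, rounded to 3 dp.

1.414

229 / 162 = 1.414
Matches √2 ≈ 1.414 — the ISO 216 defining ratio.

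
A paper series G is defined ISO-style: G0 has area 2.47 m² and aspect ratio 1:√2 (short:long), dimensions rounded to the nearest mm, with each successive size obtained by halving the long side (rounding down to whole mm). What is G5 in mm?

233 × 330 mm

Let G0's short side be w mm. w · w√2 = 2.47 m² = 2,470,000 mm², so w ≈ 1321.6 mm and w√2 ≈ 1869.0 mm → G0 = 1322 × 1869 mm.
G1: ⌊1869/2⌋ × 1322 = 934 × 1322 mm
G2: ⌊1322/2⌋ × 934 = 661 × 934 mm
G3: ⌊934/2⌋ × 661 = 467 × 661 mm
G4: ⌊661/2⌋ × 467 = 330 × 467 mm
G5: ⌊467/2⌋ × 330 = 233 × 330 mm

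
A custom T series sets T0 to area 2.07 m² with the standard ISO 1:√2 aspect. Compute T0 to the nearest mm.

1210 × 1711 mm

Let the short side be w mm. Then w · w√2 = 2.07 m² = 2,070,000 mm².
w² = 2,070,000/√2, so w ≈ 1209.8 mm; long side = w√2 ≈ 1711.0 mm.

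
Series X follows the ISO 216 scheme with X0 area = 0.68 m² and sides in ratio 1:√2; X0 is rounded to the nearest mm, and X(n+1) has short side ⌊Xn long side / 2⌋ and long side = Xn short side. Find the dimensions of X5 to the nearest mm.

122 × 173 mm

Let X0's short side be w mm. w · w√2 = 0.68 m² = 680,000 mm², so w ≈ 693.4 mm and w√2 ≈ 980.6 mm → X0 = 693 × 981 mm.
X1: ⌊981/2⌋ × 693 = 490 × 693 mm
X2: ⌊693/2⌋ × 490 = 346 × 490 mm
X3: ⌊490/2⌋ × 346 = 245 × 346 mm
X4: ⌊346/2⌋ × 245 = 173 × 245 mm
X5: ⌊245/2⌋ × 173 = 122 × 173 mm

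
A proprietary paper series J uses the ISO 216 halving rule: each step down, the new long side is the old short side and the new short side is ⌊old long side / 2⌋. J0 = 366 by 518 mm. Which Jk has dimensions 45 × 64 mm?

J6

J0: 366 × 518 mm
J1: 259 × 366 mm
J2: 183 × 259 mm
J3: 129 × 183 mm
J4: 91 × 129 mm
J5: 64 × 91 mm
J6: 45 × 64 mm
J7: 32 × 45 mm
→ matches J6.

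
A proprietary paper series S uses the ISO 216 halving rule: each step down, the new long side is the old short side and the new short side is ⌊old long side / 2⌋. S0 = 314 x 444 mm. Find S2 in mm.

S1: ⌊444/2⌋ × 314 = 222 × 314 mm
S2: ⌊314/2⌋ × 222 = 157 × 222 mm

157 × 222 mm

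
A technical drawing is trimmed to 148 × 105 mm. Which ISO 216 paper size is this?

A6 (105 × 148 mm)

Aspect ratio 148/105 ≈ 1.410 — close to the ISO √2 ≈ 1.414.
In the A-series (A0 area = 1 m²): A6 = 105 × 148 mm.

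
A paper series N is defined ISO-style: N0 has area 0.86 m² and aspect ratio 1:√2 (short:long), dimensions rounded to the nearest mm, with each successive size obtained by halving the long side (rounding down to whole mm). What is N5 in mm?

Let N0's short side be w mm. w · w√2 = 0.86 m² = 860,000 mm², so w ≈ 779.8 mm and w√2 ≈ 1102.8 mm → N0 = 780 × 1103 mm.
N1: ⌊1103/2⌋ × 780 = 551 × 780 mm
N2: ⌊780/2⌋ × 551 = 390 × 551 mm
N3: ⌊551/2⌋ × 390 = 275 × 390 mm
N4: ⌊390/2⌋ × 275 = 195 × 275 mm
N5: ⌊275/2⌋ × 195 = 137 × 195 mm

137 × 195 mm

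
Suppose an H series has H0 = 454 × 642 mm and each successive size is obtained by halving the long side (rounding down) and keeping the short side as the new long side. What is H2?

H1: ⌊642/2⌋ × 454 = 321 × 454 mm
H2: ⌊454/2⌋ × 321 = 227 × 321 mm

227 × 321 mm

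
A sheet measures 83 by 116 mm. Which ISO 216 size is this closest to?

C7 (81 × 114 mm)

Aspect ratio 116/83 ≈ 1.398 (ISO target is √2 ≈ 1.414).
In the C-series (envelope sizes, between A and B): C7 = 81 × 114 mm.
Off by 4 mm total — nearest standard size.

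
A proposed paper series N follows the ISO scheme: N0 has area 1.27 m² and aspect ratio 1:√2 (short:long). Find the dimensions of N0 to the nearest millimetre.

Let the short side be w mm. Then w · w√2 = 1.27 m² = 1,270,000 mm².
w² = 1,270,000/√2, so w ≈ 947.6 mm; long side = w√2 ≈ 1340.2 mm.

948 × 1340 mm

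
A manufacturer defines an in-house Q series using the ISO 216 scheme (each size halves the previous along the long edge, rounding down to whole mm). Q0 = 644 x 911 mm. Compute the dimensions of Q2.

322 × 455 mm

Q1: ⌊911/2⌋ × 644 = 455 × 644 mm
Q2: ⌊644/2⌋ × 455 = 322 × 455 mm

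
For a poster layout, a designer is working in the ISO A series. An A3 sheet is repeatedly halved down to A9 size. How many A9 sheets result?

64

Each ISO step halves the sheet: 1 × A3 → 2 × A4 → 4 × A5 → 8 × A6 → …
From A3 to A9 is 6 halving steps: 2^6 = 64.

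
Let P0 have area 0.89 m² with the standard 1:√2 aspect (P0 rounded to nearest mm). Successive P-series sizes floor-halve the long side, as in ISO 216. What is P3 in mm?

Let P0's short side be w mm. w · w√2 = 0.89 m² = 890,000 mm², so w ≈ 793.3 mm and w√2 ≈ 1121.9 mm → P0 = 793 × 1122 mm.
P1: ⌊1122/2⌋ × 793 = 561 × 793 mm
P2: ⌊793/2⌋ × 561 = 396 × 561 mm
P3: ⌊561/2⌋ × 396 = 280 × 396 mm

280 × 396 mm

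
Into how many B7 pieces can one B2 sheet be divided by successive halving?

B2 = 500 × 707 mm; B7 = 88 × 125 mm.
Each halving step doubles the count; 5 steps from B2 to B7.
2^5 = 32.

32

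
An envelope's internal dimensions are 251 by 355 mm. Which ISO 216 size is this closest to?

B4 (250 × 353 mm)

Aspect ratio 355/251 ≈ 1.414 — close to the ISO √2 ≈ 1.414.
In the B-series (B0 = 1000 × 1414 mm): B4 = 250 × 353 mm.
Off by 3 mm total — nearest standard size.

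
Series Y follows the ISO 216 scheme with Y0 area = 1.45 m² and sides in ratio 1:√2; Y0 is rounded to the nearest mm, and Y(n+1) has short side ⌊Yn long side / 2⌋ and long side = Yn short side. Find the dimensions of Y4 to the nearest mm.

253 × 358 mm

Let Y0's short side be w mm. w · w√2 = 1.45 m² = 1,450,000 mm², so w ≈ 1012.6 mm and w√2 ≈ 1432.0 mm → Y0 = 1013 × 1432 mm.
Y1: ⌊1432/2⌋ × 1013 = 716 × 1013 mm
Y2: ⌊1013/2⌋ × 716 = 506 × 716 mm
Y3: ⌊716/2⌋ × 506 = 358 × 506 mm
Y4: ⌊506/2⌋ × 358 = 253 × 358 mm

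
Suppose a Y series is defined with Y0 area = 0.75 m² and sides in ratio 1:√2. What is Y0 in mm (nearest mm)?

Let the short side be w mm. Then w · w√2 = 0.75 m² = 750,000 mm².
w² = 750,000/√2, so w ≈ 728.2 mm; long side = w√2 ≈ 1029.9 mm.

728 × 1030 mm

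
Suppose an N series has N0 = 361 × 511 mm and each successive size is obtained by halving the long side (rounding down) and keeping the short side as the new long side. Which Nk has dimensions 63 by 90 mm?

N0: 361 × 511 mm
N1: 255 × 361 mm
N2: 180 × 255 mm
N3: 127 × 180 mm
N4: 90 × 127 mm
N5: 63 × 90 mm
N6: 45 × 63 mm
→ matches N5.

N5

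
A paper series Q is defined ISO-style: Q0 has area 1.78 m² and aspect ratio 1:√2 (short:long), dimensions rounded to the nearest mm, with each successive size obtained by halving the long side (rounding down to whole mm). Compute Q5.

198 × 280 mm

Let Q0's short side be w mm. w · w√2 = 1.78 m² = 1,780,000 mm², so w ≈ 1121.9 mm and w√2 ≈ 1586.6 mm → Q0 = 1122 × 1587 mm.
Q1: ⌊1587/2⌋ × 1122 = 793 × 1122 mm
Q2: ⌊1122/2⌋ × 793 = 561 × 793 mm
Q3: ⌊793/2⌋ × 561 = 396 × 561 mm
Q4: ⌊561/2⌋ × 396 = 280 × 396 mm
Q5: ⌊396/2⌋ × 280 = 198 × 280 mm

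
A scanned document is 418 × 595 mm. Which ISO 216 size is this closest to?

Aspect ratio 595/418 ≈ 1.423 — close to the ISO √2 ≈ 1.414.
In the A-series (A0 area = 1 m²): A2 = 420 × 594 mm.
Off by 3 mm total — nearest standard size.

A2 (420 × 594 mm)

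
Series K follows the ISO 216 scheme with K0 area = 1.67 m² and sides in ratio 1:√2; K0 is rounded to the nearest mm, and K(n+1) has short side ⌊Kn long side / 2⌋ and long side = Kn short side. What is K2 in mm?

Let K0's short side be w mm. w · w√2 = 1.67 m² = 1,670,000 mm², so w ≈ 1086.7 mm and w√2 ≈ 1536.8 mm → K0 = 1087 × 1537 mm.
K1: ⌊1537/2⌋ × 1087 = 768 × 1087 mm
K2: ⌊1087/2⌋ × 768 = 543 × 768 mm

543 × 768 mm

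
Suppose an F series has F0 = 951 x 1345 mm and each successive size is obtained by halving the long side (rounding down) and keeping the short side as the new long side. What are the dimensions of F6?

F1 = 672 × 951 mm (from F0 by 1 halving).
F2: ⌊951/2⌋ × 672 = 475 × 672 mm
F3: ⌊672/2⌋ × 475 = 336 × 475 mm
F4: ⌊475/2⌋ × 336 = 237 × 336 mm
F5: ⌊336/2⌋ × 237 = 168 × 237 mm
F6: ⌊237/2⌋ × 168 = 118 × 168 mm

118 × 168 mm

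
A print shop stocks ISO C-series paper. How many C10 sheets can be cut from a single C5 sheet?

Each ISO step halves the sheet: 1 × C5 → 2 × C6 → 4 × C7 → 8 × C8 → …
From C5 to C10 is 5 halving steps: 2^5 = 32.

32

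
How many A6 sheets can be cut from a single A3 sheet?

Each ISO step halves the sheet: 1 × A3 → 2 × A4 → 4 × A5 → 8 × A6
From A3 to A6 is 3 halving steps: 2^3 = 8.

8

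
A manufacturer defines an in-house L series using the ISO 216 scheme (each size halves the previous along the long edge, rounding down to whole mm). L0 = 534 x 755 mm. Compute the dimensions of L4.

L1: ⌊755/2⌋ × 534 = 377 × 534 mm
L2: ⌊534/2⌋ × 377 = 267 × 377 mm
L3: ⌊377/2⌋ × 267 = 188 × 267 mm
L4: ⌊267/2⌋ × 188 = 133 × 188 mm

133 × 188 mm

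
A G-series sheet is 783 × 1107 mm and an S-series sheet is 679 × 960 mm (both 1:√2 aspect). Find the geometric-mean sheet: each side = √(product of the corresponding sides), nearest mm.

729 × 1031 mm

Short side: √(783 · 679) = √531657 ≈ 729.1 → 729 mm
Long side: √(1107 · 960) = √1062720 ≈ 1030.9 → 1031 mm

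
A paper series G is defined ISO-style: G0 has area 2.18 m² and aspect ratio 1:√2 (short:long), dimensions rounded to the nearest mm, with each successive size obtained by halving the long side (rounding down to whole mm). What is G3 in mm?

439 × 621 mm

Let G0's short side be w mm. w · w√2 = 2.18 m² = 2,180,000 mm², so w ≈ 1241.6 mm and w√2 ≈ 1755.8 mm → G0 = 1242 × 1756 mm.
G1: ⌊1756/2⌋ × 1242 = 878 × 1242 mm
G2: ⌊1242/2⌋ × 878 = 621 × 878 mm
G3: ⌊878/2⌋ × 621 = 439 × 621 mm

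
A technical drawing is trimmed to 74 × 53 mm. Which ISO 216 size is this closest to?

Aspect ratio 74/53 ≈ 1.396 (ISO target is √2 ≈ 1.414).
In the A-series (A0 area = 1 m²): A8 = 52 × 74 mm.
Off by 1 mm total — nearest standard size.

A8 (52 × 74 mm)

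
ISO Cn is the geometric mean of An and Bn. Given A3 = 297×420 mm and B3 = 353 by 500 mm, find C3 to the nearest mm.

324 × 458 mm

Short side: √(297 · 353) = √104841 ≈ 323.8 → 324 mm
Long side: √(420 · 500) = √210000 ≈ 458.3 → 458 mm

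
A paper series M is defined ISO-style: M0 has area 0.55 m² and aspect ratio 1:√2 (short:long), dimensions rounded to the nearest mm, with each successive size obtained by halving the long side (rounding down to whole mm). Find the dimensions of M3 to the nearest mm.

Let M0's short side be w mm. w · w√2 = 0.55 m² = 550,000 mm², so w ≈ 623.6 mm and w√2 ≈ 881.9 mm → M0 = 624 × 882 mm.
M1: ⌊882/2⌋ × 624 = 441 × 624 mm
M2: ⌊624/2⌋ × 441 = 312 × 441 mm
M3: ⌊441/2⌋ × 312 = 220 × 312 mm

220 × 312 mm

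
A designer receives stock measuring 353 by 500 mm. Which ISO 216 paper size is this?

Aspect ratio 500/353 ≈ 1.416 — close to the ISO √2 ≈ 1.414.
In the B-series (B0 = 1000 × 1414 mm): B3 = 353 × 500 mm.

B3 (353 × 500 mm)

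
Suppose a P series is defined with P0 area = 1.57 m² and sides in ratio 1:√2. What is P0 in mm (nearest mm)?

Let the short side be w mm. Then w · w√2 = 1.57 m² = 1,570,000 mm².
w² = 1,570,000/√2, so w ≈ 1053.6 mm; long side = w√2 ≈ 1490.1 mm.

1054 × 1490 mm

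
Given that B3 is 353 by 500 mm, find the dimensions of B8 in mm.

62 × 88 mm

B4: ⌊500/2⌋ × 353 = 250 × 353 mm
B5: ⌊353/2⌋ × 250 = 176 × 250 mm
B6: ⌊250/2⌋ × 176 = 125 × 176 mm
B7: ⌊176/2⌋ × 125 = 88 × 125 mm
B8: ⌊125/2⌋ × 88 = 62 × 88 mm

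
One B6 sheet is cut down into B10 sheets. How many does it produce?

B6 = 125 × 176 mm; B10 = 31 × 44 mm.
Each halving step doubles the count; 4 steps from B6 to B10.
2^4 = 16.

16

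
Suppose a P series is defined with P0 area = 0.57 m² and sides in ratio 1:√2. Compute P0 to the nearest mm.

635 × 898 mm

Let the short side be w mm. Then w · w√2 = 0.57 m² = 570,000 mm².
w² = 570,000/√2, so w ≈ 634.9 mm; long side = w√2 ≈ 897.8 mm.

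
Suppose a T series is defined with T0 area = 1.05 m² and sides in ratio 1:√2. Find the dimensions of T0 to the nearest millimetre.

862 × 1219 mm

Let the short side be w mm. Then w · w√2 = 1.05 m² = 1,050,000 mm².
w² = 1,050,000/√2, so w ≈ 861.7 mm; long side = w√2 ≈ 1218.6 mm.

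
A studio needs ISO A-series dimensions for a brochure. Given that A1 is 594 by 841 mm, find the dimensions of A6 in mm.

105 × 148 mm

A2: ⌊841/2⌋ × 594 = 420 × 594 mm
A3: ⌊594/2⌋ × 420 = 297 × 420 mm
A4: ⌊420/2⌋ × 297 = 210 × 297 mm
A5: ⌊297/2⌋ × 210 = 148 × 210 mm
A6: ⌊210/2⌋ × 148 = 105 × 148 mm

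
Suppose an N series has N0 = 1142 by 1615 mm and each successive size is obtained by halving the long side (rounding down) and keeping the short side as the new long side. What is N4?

N1: ⌊1615/2⌋ × 1142 = 807 × 1142 mm
N2: ⌊1142/2⌋ × 807 = 571 × 807 mm
N3: ⌊807/2⌋ × 571 = 403 × 571 mm
N4: ⌊571/2⌋ × 403 = 285 × 403 mm

285 × 403 mm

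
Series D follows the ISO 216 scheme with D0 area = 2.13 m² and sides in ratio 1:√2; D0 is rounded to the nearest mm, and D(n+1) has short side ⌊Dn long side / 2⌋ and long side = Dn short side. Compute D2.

Let D0's short side be w mm. w · w√2 = 2.13 m² = 2,130,000 mm², so w ≈ 1227.2 mm and w√2 ≈ 1735.6 mm → D0 = 1227 × 1736 mm.
D1: ⌊1736/2⌋ × 1227 = 868 × 1227 mm
D2: ⌊1227/2⌋ × 868 = 613 × 868 mm

613 × 868 mm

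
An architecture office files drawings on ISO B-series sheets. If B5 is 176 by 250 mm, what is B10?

B6: ⌊250/2⌋ × 176 = 125 × 176 mm
B7: ⌊176/2⌋ × 125 = 88 × 125 mm
B8: ⌊125/2⌋ × 88 = 62 × 88 mm
B9: ⌊88/2⌋ × 62 = 44 × 62 mm
B10: ⌊62/2⌋ × 44 = 31 × 44 mm

31 × 44 mm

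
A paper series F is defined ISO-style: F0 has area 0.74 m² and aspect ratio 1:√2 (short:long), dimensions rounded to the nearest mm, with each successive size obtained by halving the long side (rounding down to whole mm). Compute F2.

361 × 511 mm

Let F0's short side be w mm. w · w√2 = 0.74 m² = 740,000 mm², so w ≈ 723.4 mm and w√2 ≈ 1023.0 mm → F0 = 723 × 1023 mm.
F1: ⌊1023/2⌋ × 723 = 511 × 723 mm
F2: ⌊723/2⌋ × 511 = 361 × 511 mm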